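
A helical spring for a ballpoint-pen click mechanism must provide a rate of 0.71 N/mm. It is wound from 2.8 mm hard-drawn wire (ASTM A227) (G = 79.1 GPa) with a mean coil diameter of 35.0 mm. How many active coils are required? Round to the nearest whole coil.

20

N_a = Gd⁴/(8D³k) = (79.1×10³ × 2.8⁴)/(8 × 35.0³ × 0.71)
    = 4.86193e+06 / 243530 = 19.96 → 20 coils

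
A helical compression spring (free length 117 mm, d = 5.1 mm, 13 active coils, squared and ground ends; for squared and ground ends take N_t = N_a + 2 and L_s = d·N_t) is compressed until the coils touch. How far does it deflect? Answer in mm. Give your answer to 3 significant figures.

N_t = 15; L_s = 5.1·15 = 76.5 mm
δ_solid = L₀ − L_s = 117 − 76.5 = 40.5 mm

40.5 mm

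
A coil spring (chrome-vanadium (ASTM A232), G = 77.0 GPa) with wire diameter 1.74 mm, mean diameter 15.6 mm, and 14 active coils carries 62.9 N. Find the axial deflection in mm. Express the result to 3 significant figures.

37.9 mm

k = Gd⁴/(8D³N_a) = (77.0×10³)(1.74⁴)/(8·15.6³·14) = 1.66 N/mm
δ = F/k = 62.9 / 1.66 = 37.893 mm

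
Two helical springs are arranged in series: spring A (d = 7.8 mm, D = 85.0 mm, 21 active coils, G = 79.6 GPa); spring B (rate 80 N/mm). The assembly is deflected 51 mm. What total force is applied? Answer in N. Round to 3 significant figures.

k_A = Gd⁴/(8D³N_a) = (79.6×10³)(7.8⁴)/(8·85.0³·21) = 2.8558 N/mm
Series: 1/k_eq = 1/2.8558 + 1/80 = 0.36267; k_eq = 2.7574 N/mm
F = k_eq·δ = 2.7574·51 = 140.63 N

141 N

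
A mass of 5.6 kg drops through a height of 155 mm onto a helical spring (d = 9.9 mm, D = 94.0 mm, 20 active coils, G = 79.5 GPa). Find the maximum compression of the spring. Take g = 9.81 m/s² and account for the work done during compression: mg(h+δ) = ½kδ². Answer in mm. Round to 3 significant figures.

64.8 mm

k = Gd⁴/(8D³N_a) = (79.5×10³)(9.9⁴)/(8·94.0³·20) = 5.7465 N/mm
W = mg = 5.6 × 9.81 = 54.936 N
½kδ² − Wδ − Wh = 0 → δ = (W + √(W² + 2kWh))/k
δ = (54.936 + √(3018 + 97864))/5.7465 = (54.936 + 317.62)/5.7465 = 64.832 mm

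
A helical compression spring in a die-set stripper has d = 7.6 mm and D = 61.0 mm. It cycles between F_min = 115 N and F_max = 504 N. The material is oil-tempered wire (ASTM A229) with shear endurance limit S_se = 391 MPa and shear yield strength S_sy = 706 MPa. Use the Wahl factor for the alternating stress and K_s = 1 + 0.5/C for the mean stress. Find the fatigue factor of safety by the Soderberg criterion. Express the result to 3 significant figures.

C = D/d = 61.0/7.6 = 8.0263; K_W = (4C−1)/(4C−4)+0.615/C = 1.1834; K_s = 1+0.5/C = 1.0623
F_a = (F_max−F_min)/2 = 194.5 N; F_m = (F_max+F_min)/2 = 309.5 N
τ_a = K_W·8F_aD/(πd³) = 1.1834 × 68.825 = 81.446 MPa
τ_m = K_s·8F_mD/(πd³) = 1.0623 × 109.52 = 116.34 MPa
Soderberg: 1/n_f = τ_a/S_se + τ_m/S_sy = 81.446/391 + 116.34/706 = 0.20830 + 0.16479 = 0.37309
n_f = 1/0.37309 = 2.68

2.68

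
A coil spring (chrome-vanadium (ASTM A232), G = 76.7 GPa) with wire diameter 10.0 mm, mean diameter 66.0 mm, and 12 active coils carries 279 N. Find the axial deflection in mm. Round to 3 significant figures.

k = Gd⁴/(8D³N_a) = (76.7×10³)(10.0⁴)/(8·66.0³·12) = 27.79 N/mm
δ = F/k = 279 / 27.79 = 10.039 mm

10.0 mm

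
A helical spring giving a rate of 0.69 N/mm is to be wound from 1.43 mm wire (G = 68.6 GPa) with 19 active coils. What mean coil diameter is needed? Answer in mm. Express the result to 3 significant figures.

14.0 mm

D = (Gd⁴/(8N_a·k))^(1/3) = (68.6×10³·1.43⁴/(8·19·0.69))^(1/3)
  = (2735.11)^(1/3) = 13.9849 mm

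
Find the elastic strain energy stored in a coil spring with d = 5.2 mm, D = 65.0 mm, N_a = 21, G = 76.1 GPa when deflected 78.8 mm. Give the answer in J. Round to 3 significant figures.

3.74 J

k = Gd⁴/(8D³N_a) = (76.1×10³)(5.2⁴)/(8·65.0³·21) = 1.206 N/mm
U = ½kδ² = 0.5 × 1.206 × 78.8² = 3744.3 N·mm = 3.7443 J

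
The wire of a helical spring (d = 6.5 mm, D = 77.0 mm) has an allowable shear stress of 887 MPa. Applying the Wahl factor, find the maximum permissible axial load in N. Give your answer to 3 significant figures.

C = D/d = 77.0/6.5 = 11.8462
K_W = (4C−1)/(4C−4) + 0.615/C = 46.385/43.385 + 0.0519 = 1.1211
τ_max = K·8FD/(πd³) → F_max = τ_allow·πd³/(8DK)
F_max = 887·π·6.5³/(8·77.0·1.1211) = 7.6527e+05/690.58 = 1108.2 N

1110 N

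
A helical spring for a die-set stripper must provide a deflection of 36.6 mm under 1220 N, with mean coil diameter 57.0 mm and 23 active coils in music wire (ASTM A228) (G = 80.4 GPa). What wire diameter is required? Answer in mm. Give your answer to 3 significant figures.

Required rate k = F/δ = 1220/36.6 = 33.333 N/mm
d = (8D³N_a·k / G)^(1/4) = (8·57.0³·23·33.333 / (80.4×10³))^0.25
  = (14127)^0.25 = 10.9023 mm

10.9 mm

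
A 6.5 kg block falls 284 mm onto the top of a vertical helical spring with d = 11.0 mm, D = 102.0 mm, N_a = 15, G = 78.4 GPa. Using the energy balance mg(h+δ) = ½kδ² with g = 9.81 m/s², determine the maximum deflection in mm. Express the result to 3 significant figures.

70.9 mm

k = Gd⁴/(8D³N_a) = (78.4×10³)(11.0⁴)/(8·102.0³·15) = 9.0137 N/mm
W = mg = 6.5 × 9.81 = 63.765 N
½kδ² − Wδ − Wh = 0 → δ = (W + √(W² + 2kWh))/k
δ = (63.765 + √(4066 + 326464))/9.0137 = (63.765 + 574.92)/9.0137 = 70.857 mm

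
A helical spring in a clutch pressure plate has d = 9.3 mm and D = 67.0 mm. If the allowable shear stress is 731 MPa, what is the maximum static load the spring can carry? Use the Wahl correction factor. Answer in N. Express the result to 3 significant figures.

C = D/d = 67.0/9.3 = 7.2043
K_W = (4C−1)/(4C−4) + 0.615/C = 27.817/24.817 + 0.0854 = 1.2062
τ_max = K·8FD/(πd³) → F_max = τ_allow·πd³/(8DK)
F_max = 731·π·9.3³/(8·67.0·1.2062) = 1.8472e+06/646.55 = 2857 N

2860 N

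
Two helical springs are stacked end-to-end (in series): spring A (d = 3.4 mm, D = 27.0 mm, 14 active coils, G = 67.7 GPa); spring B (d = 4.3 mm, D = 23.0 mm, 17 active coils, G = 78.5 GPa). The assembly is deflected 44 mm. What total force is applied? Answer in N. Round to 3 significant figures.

k_A = Gd⁴/(8D³N_a) = (67.7×10³)(3.4⁴)/(8·27.0³·14) = 4.1039 N/mm
k_B = Gd⁴/(8D³N_a) = (78.5×10³)(4.3⁴)/(8·23.0³·17) = 16.219 N/mm
Series: 1/k_eq = 1/4.1039 + 1/16.219 = 0.30533; k_eq = 3.2752 N/mm
F = k_eq·δ = 3.2752·44 = 144.11 N

144 N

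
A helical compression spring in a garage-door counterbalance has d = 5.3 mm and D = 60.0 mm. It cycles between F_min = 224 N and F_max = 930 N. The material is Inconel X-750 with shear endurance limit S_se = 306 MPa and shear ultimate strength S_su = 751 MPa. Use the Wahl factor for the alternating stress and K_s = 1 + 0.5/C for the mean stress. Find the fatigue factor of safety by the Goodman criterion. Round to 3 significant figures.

0.463

C = D/d = 60.0/5.3 = 11.3208; K_W = (4C−1)/(4C−4)+0.615/C = 1.1270; K_s = 1+0.5/C = 1.0442
F_a = (F_max−F_min)/2 = 353 N; F_m = (F_max+F_min)/2 = 577 N
τ_a = K_W·8F_aD/(πd³) = 1.1270 × 362.28 = 408.28 MPa
τ_m = K_s·8F_mD/(πd³) = 1.0442 × 592.16 = 618.31 MPa
Goodman: 1/n_f = τ_a/S_se + τ_m/S_su = 408.28/306 + 618.31/751 = 1.33425 + 0.82332 = 2.1576
n_f = 1/2.1576 = 0.4635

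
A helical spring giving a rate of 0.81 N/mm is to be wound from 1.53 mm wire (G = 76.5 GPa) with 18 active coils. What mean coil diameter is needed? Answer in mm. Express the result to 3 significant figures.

15.3 mm

D = (Gd⁴/(8N_a·k))^(1/3) = (76.5×10³·1.53⁴/(8·18·0.81))^(1/3)
  = (3594.01)^(1/3) = 15.3177 mm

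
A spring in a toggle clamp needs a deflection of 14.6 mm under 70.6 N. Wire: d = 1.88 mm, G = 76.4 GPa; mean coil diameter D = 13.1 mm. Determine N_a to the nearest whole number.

Required rate k = F/δ = 70.6/14.6 = 4.8356 N/mm
N_a = Gd⁴/(8D³k) = (76.4×10³ × 1.88⁴)/(8 × 13.1³ × 4.8356)
    = 954388 / 86967.2 = 10.97 → 11 coils

11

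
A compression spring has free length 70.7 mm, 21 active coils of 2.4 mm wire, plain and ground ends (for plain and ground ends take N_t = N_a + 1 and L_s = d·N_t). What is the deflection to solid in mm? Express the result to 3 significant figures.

17.9 mm

N_t = 22; L_s = 2.4·22 = 52.8 mm
δ_solid = L₀ − L_s = 70.7 − 52.8 = 17.9 mm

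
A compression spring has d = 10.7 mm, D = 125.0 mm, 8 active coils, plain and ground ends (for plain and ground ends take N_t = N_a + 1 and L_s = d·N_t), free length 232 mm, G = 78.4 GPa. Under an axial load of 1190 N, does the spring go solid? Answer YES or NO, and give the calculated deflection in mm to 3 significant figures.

YES, δ = 145 mm

k = Gd⁴/(8D³N_a) = (78.4×10³)(10.7⁴)/(8·125.0³·8) = 8.2213 N/mm
N_t = 9; L_s = 10.7·9 = 96.3 mm; δ_solid = L₀ − L_s = 232 − 96.3 = 135.7 mm
δ = F/k = 1190/8.2213 = 144.75 mm
δ ≥ δ_solid → spring goes solid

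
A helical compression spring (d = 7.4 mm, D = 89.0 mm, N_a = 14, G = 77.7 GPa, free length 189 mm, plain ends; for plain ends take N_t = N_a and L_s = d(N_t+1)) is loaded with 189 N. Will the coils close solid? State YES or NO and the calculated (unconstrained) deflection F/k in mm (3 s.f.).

k = Gd⁴/(8D³N_a) = (77.7×10³)(7.4⁴)/(8·89.0³·14) = 2.9509 N/mm
N_t = 14; L_s = 7.4·15 = 111 mm; δ_solid = L₀ − L_s = 189 − 111 = 78 mm
δ = F/k = 189/2.9509 = 64.047 mm
δ < δ_solid → spring does not go solid

NO, δ = 64.0 mm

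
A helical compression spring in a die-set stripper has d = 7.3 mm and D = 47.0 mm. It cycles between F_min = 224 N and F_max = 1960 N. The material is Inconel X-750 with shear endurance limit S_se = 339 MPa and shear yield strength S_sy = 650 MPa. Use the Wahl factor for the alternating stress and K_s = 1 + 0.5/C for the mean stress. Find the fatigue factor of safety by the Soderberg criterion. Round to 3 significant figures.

C = D/d = 47.0/7.3 = 6.4384; K_W = (4C−1)/(4C−4)+0.615/C = 1.2334; K_s = 1+0.5/C = 1.0777
F_a = (F_max−F_min)/2 = 868 N; F_m = (F_max+F_min)/2 = 1092 N
τ_a = K_W·8F_aD/(πd³) = 1.2334 × 267.05 = 329.39 MPa
τ_m = K_s·8F_mD/(πd³) = 1.0777 × 335.96 = 362.05 MPa
Soderberg: 1/n_f = τ_a/S_se + τ_m/S_sy = 329.39/339 + 362.05/650 = 0.97164 + 0.55701 = 1.5286
n_f = 1/1.5286 = 0.6542

0.654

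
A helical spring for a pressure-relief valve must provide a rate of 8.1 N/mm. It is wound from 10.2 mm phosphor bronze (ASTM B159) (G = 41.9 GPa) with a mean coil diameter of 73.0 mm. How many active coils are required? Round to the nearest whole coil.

18

N_a = Gd⁴/(8D³k) = (41.9×10³ × 10.2⁴)/(8 × 73.0³ × 8.1)
    = 4.53539e+08 / 2.52083e+07 = 17.99 → 18 coils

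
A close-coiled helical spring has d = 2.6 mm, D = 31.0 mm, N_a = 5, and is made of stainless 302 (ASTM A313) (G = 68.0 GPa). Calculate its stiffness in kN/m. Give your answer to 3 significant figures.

2.61 kN/m

k = Gd⁴/(8D³N_a) = (68.0×10³ × 2.6⁴) / (8 × 31.0³ × 5)
  = 3.10744e+06 / 1.19164e+06 = 2.6077 N/mm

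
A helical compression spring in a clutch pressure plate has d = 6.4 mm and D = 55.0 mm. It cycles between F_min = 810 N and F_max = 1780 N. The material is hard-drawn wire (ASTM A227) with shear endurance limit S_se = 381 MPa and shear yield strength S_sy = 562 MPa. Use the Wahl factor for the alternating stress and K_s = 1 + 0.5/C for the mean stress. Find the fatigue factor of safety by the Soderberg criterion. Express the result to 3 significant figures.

0.476

C = D/d = 55.0/6.4 = 8.5938; K_W = (4C−1)/(4C−4)+0.615/C = 1.1703; K_s = 1+0.5/C = 1.0582
F_a = (F_max−F_min)/2 = 485 N; F_m = (F_max+F_min)/2 = 1295 N
τ_a = K_W·8F_aD/(πd³) = 1.1703 × 259.12 = 303.26 MPa
τ_m = K_s·8F_mD/(πd³) = 1.0582 × 691.88 = 732.14 MPa
Soderberg: 1/n_f = τ_a/S_se + τ_m/S_sy = 303.26/381 + 732.14/562 = 0.79595 + 1.30274 = 2.0987
n_f = 1/2.0987 = 0.4765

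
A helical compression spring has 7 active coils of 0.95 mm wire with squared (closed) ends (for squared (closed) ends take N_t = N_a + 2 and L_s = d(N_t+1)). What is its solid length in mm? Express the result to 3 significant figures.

9.50 mm

squared (closed) ends: N_t = N_a + 2 = 7 + 2 = 9
L_s = d·(N_t+1) = 0.95 × 10 = 9.5 mm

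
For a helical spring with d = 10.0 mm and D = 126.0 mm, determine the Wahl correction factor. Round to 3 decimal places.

1.113

C = D/d = 126.0/10.0 = 12.6000
K_W = (4C−1)/(4C−4) + 0.615/C = 49.400/46.400 + 0.0488 = 1.1135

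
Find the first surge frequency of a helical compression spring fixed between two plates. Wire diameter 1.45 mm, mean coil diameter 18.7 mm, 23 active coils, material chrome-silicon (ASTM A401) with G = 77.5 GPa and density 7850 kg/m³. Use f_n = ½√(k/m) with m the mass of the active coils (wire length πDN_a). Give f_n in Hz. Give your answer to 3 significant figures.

k = Gd⁴/(8D³N_a) = (77.5×10³)(1.45⁴)/(8·18.7³·23) = 0.28473 N/mm = 284.73 N/m
Wire length L = πDN_a = π·18.7·23 = 1351.2 mm
m = ρ·(πd²/4)·L = 7850 × 1.6513×10⁻⁶ m² × 1.3512 m = 0.017515 kg
f_n = ½√(k/m) = 0.5·√(284.73/0.017515) = 0.5·√(16256) = 63.75 Hz

63.7 Hz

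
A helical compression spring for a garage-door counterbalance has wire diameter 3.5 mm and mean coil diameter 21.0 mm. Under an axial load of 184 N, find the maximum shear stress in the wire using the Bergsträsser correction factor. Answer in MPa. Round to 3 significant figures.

284 MPa

Spring index C = D/d = 21.0/3.5 = 6.0000
K_B = (4C+2)/(4C−3) = 26.000/21.000 = 1.2381
τ₀ = 8FD/(πd³) = 8·184·21.0/(π·3.5³) = 30912/134.7 = 229.49 MPa
τ_max = K·τ₀ = 1.2381 × 229.49 = 284.14 MPa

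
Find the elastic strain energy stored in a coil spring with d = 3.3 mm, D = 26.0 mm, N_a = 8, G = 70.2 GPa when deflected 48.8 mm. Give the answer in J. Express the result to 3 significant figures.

k = Gd⁴/(8D³N_a) = (70.2×10³)(3.3⁴)/(8·26.0³·8) = 7.401 N/mm
U = ½kδ² = 0.5 × 7.401 × 48.8² = 8812.6 N·mm = 8.8126 J

8.81 J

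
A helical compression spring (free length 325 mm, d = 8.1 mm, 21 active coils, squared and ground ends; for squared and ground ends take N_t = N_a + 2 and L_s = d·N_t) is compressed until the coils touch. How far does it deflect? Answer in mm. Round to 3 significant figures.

N_t = 23; L_s = 8.1·23 = 186.3 mm
δ_solid = L₀ − L_s = 325 − 186.3 = 138.7 mm

139 mm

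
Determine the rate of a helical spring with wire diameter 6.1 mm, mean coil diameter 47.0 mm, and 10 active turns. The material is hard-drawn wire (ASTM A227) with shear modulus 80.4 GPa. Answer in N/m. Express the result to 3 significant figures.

k = Gd⁴/(8D³N_a) = (80.4×10³ × 6.1⁴) / (8 × 47.0³ × 10)
  = 1.11321e+08 / 8.30584e+06 = 13.403 N/mm = 13403 N/m

13400 N/m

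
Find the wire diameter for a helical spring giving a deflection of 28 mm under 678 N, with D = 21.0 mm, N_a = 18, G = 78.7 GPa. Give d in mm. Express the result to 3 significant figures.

Required rate k = F/δ = 678/28 = 24.214 N/mm
d = (8D³N_a·k / G)^(1/4) = (8·21.0³·18·24.214 / (78.7×10³))^0.25
  = (410.31)^0.25 = 4.5007 mm

4.50 mm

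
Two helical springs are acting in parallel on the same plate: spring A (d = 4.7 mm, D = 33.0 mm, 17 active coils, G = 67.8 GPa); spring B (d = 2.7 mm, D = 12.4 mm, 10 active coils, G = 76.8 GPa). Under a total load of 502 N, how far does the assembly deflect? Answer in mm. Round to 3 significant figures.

k_A = Gd⁴/(8D³N_a) = (67.8×10³)(4.7⁴)/(8·33.0³·17) = 6.7692 N/mm
k_B = Gd⁴/(8D³N_a) = (76.8×10³)(2.7⁴)/(8·12.4³·10) = 26.758 N/mm
Parallel: k_eq = 6.7692 + 26.758 = 33.528 N/mm
δ = F/k_eq = 502/33.528 = 14.973 mm

15.0 mm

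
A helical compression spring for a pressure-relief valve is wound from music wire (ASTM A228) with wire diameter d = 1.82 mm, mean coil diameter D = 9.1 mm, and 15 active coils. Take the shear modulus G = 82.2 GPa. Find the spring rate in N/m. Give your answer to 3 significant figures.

k = Gd⁴/(8D³N_a) = (82.2×10³ × 1.82⁴) / (8 × 9.1³ × 15)
  = 901898 / 90428.5 = 9.9736 N/mm = 9973.6 N/m

9970 N/m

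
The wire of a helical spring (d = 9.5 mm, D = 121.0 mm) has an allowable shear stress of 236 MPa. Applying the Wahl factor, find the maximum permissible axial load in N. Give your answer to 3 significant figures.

C = D/d = 121.0/9.5 = 12.7368
K_W = (4C−1)/(4C−4) + 0.615/C = 49.947/46.947 + 0.0483 = 1.1122
τ_max = K·8FD/(πd³) → F_max = τ_allow·πd³/(8DK)
F_max = 236·π·9.5³/(8·121.0·1.1122) = 6.3567e+05/1076.6 = 590.45 N

590 N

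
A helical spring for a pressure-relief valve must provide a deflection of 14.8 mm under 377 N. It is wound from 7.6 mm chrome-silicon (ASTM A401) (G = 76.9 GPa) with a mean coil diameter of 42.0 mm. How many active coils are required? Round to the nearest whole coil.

17

Required rate k = F/δ = 377/14.8 = 25.473 N/mm
N_a = Gd⁴/(8D³k) = (76.9×10³ × 7.6⁴)/(8 × 42.0³ × 25.473)
    = 2.56555e+08 / 1.50979e+07 = 16.99 → 17 coils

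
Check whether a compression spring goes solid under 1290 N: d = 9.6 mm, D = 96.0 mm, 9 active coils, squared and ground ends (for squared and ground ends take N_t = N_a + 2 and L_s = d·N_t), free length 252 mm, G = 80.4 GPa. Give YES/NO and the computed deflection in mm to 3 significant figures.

k = Gd⁴/(8D³N_a) = (80.4×10³)(9.6⁴)/(8·96.0³·9) = 10.72 N/mm
N_t = 11; L_s = 9.6·11 = 105.6 mm; δ_solid = L₀ − L_s = 252 − 105.6 = 146.4 mm
δ = F/k = 1290/10.72 = 120.34 mm
δ < δ_solid → spring does not go solid

NO, δ = 120 mm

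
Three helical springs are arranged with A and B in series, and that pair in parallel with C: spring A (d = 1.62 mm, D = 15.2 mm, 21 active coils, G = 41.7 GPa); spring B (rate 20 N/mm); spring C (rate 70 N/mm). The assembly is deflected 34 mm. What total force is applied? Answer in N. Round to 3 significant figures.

2400 N

k_A = Gd⁴/(8D³N_a) = (41.7×10³)(1.62⁴)/(8·15.2³·21) = 0.48681 N/mm
Springs A,B series: k_AB = 1/(1/0.48681+1/20) = 0.47524 N/mm; parallel with C: k_eq = 0.47524+70 = 70.475 N/mm
F = k_eq·δ = 70.475·34 = 2396.2 N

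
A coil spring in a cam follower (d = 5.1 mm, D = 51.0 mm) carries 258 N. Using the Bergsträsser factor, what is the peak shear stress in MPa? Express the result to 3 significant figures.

Spring index C = D/d = 51.0/5.1 = 10.0000
K_B = (4C+2)/(4C−3) = 42.000/37.000 = 1.1351
τ₀ = 8FD/(πd³) = 8·258·51.0/(π·5.1³) = 105264/416.74 = 252.59 MPa
τ_max = K·τ₀ = 1.1351 × 252.59 = 286.73 MPa

287 MPa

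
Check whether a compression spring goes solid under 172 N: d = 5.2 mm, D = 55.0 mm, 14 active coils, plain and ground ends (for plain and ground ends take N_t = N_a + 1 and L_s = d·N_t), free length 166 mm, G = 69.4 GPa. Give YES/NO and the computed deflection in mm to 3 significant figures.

k = Gd⁴/(8D³N_a) = (69.4×10³)(5.2⁴)/(8·55.0³·14) = 2.7231 N/mm
N_t = 15; L_s = 5.2·15 = 78 mm; δ_solid = L₀ − L_s = 166 − 78 = 88 mm
δ = F/k = 172/2.7231 = 63.163 mm
δ < δ_solid → spring does not go solid

NO, δ = 63.2 mm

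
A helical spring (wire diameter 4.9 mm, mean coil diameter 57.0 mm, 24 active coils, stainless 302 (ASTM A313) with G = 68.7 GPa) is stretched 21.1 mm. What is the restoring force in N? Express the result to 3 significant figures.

k = Gd⁴/(8D³N_a) = (68.7×10³)(4.9⁴)/(8·57.0³·24) = 1.1138 N/mm
F = k·δ = 1.1138 × 21.1 = 23.502 N

23.5 N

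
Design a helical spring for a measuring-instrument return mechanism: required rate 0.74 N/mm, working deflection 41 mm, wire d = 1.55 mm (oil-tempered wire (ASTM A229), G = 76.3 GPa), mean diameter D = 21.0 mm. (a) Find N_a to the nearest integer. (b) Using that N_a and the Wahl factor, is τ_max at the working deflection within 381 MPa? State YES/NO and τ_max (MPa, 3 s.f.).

N_a = Gd⁴/(8D³k) = (76.3×10³)(1.55⁴)/(8·21.0³·0.74) = 8.033 → N_a = 8
Actual rate k = Gd⁴/(8D³·8) = 0.74304 N/mm
Working load F = kδ = 0.74304·41 = 30.465 N
C = 21.0/1.55 = 13.5484; K_W = (4C−1)/(4C−4)+0.615/C = 1.1052
τ_max = K_W·8FD/(πd³) = 1.1052·437.48 = 483.49 MPa
τ_max > 381 MPa → exceeds allowable

(a) 8 coils; (b) NO, τ_max = 483 MPa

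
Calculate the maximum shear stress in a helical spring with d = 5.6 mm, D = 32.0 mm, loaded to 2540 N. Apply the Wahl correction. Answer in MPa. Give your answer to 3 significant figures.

Spring index C = D/d = 32.0/5.6 = 5.7143
K_W = (4C−1)/(4C−4) + 0.615/C = 21.857/18.857 + 0.1076 = 1.2667
τ₀ = 8FD/(πd³) = 8·2540·32.0/(π·5.6³) = 650240/551.71 = 1178.6 MPa
τ_max = K·τ₀ = 1.2667 × 1178.6 = 1492.9 MPa

1490 MPa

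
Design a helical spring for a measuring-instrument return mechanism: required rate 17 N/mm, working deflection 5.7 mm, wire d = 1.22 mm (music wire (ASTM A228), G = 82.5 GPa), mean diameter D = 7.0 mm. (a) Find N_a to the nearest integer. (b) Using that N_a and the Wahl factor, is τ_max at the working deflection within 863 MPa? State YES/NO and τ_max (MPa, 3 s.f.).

N_a = Gd⁴/(8D³k) = (82.5×10³)(1.22⁴)/(8·7.0³·17) = 3.918 → N_a = 4
Actual rate k = Gd⁴/(8D³·4) = 16.651 N/mm
Working load F = kδ = 16.651·5.7 = 94.913 N
C = 7.0/1.22 = 5.7377; K_W = (4C−1)/(4C−4)+0.615/C = 1.2655
τ_max = K_W·8FD/(πd³) = 1.2655·931.71 = 1179.1 MPa
τ_max > 863 MPa → exceeds allowable

(a) 4 coils; (b) NO, τ_max = 1180 MPa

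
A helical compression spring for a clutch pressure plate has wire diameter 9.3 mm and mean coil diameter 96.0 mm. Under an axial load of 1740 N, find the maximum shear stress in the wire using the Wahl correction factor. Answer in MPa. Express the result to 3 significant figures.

Spring index C = D/d = 96.0/9.3 = 10.3226
K_W = (4C−1)/(4C−4) + 0.615/C = 40.290/37.290 + 0.0596 = 1.1400
τ₀ = 8FD/(πd³) = 8·1740·96.0/(π·9.3³) = 1.33632e+06/2527 = 528.82 MPa
τ_max = K·τ₀ = 1.1400 × 528.82 = 602.87 MPa

603 MPa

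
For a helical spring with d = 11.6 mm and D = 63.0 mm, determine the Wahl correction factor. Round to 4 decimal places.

1.2825

C = D/d = 63.0/11.6 = 5.4310
K_W = (4C−1)/(4C−4) + 0.615/C = 20.724/17.724 + 0.1132 = 1.2825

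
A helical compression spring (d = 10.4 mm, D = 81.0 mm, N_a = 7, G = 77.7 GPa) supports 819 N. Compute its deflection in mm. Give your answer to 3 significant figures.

k = Gd⁴/(8D³N_a) = (77.7×10³)(10.4⁴)/(8·81.0³·7) = 30.543 N/mm
δ = F/k = 819 / 30.543 = 26.815 mm

26.8 mm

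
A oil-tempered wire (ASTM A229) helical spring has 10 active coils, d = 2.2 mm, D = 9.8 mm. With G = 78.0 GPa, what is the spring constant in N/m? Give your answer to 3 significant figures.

24300 N/m

k = Gd⁴/(8D³N_a) = (78.0×10³ × 2.2⁴) / (8 × 9.8³ × 10)
  = 1.8272e+06 / 75295.4 = 24.267 N/mm = 24267 N/m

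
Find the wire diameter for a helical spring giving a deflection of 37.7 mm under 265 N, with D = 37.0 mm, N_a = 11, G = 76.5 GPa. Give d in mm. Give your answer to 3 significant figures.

Required rate k = F/δ = 265/37.7 = 7.0292 N/mm
d = (8D³N_a·k / G)^(1/4) = (8·37.0³·11·7.0292 / (76.5×10³))^0.25
  = (409.57)^0.25 = 4.4987 mm

4.50 mm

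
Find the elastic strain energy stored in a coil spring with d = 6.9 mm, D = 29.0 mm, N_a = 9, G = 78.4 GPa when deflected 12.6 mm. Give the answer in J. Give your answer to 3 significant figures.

8.03 J

k = Gd⁴/(8D³N_a) = (78.4×10³)(6.9⁴)/(8·29.0³·9) = 101.2 N/mm
U = ½kδ² = 0.5 × 101.2 × 12.6² = 8033.4 N·mm = 8.0334 J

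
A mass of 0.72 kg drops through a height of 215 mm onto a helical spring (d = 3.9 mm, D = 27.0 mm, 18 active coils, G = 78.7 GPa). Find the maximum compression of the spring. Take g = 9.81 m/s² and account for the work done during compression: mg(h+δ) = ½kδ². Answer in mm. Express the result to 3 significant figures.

k = Gd⁴/(8D³N_a) = (78.7×10³)(3.9⁴)/(8·27.0³·18) = 6.4236 N/mm
W = mg = 0.72 × 9.81 = 7.0632 N
½kδ² − Wδ − Wh = 0 → δ = (W + √(W² + 2kWh))/k
δ = (7.0632 + √(49.889 + 19509.6))/6.4236 = (7.0632 + 139.86)/6.4236 = 22.872 mm

22.9 mm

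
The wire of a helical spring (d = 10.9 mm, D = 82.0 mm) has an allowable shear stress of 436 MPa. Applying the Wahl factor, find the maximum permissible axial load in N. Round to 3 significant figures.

C = D/d = 82.0/10.9 = 7.5229
K_W = (4C−1)/(4C−4) + 0.615/C = 29.092/26.092 + 0.0818 = 1.1967
τ_max = K·8FD/(πd³) → F_max = τ_allow·πd³/(8DK)
F_max = 436·π·10.9³/(8·82.0·1.1967) = 1.7738e+06/785.05 = 2259.5 N

2260 N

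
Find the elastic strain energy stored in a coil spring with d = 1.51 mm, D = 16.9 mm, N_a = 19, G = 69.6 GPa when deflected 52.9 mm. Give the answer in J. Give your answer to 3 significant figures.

k = Gd⁴/(8D³N_a) = (69.6×10³)(1.51⁴)/(8·16.9³·19) = 0.49319 N/mm
U = ½kδ² = 0.5 × 0.49319 × 52.9² = 690.07 N·mm = 0.69007 J

0.690 J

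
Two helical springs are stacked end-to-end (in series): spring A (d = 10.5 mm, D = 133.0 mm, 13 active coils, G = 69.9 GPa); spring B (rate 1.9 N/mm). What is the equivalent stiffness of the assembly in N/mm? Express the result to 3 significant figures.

1.23 N/mm

k_A = Gd⁴/(8D³N_a) = (69.9×10³)(10.5⁴)/(8·133.0³·13) = 3.4725 N/mm
Series: 1/k_eq = 1/3.4725 + 1/1.9 = 0.81429; k_eq = 1.2281 N/mm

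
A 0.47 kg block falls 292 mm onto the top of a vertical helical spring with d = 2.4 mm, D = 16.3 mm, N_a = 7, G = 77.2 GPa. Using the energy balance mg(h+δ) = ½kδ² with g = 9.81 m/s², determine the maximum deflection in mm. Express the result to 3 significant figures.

16.4 mm

k = Gd⁴/(8D³N_a) = (77.2×10³)(2.4⁴)/(8·16.3³·7) = 10.561 N/mm
W = mg = 0.47 × 9.81 = 4.6107 N
½kδ² − Wδ − Wh = 0 → δ = (W + √(W² + 2kWh))/k
δ = (4.6107 + √(21.259 + 28437.5))/10.561 = (4.6107 + 168.7)/10.561 = 16.41 mm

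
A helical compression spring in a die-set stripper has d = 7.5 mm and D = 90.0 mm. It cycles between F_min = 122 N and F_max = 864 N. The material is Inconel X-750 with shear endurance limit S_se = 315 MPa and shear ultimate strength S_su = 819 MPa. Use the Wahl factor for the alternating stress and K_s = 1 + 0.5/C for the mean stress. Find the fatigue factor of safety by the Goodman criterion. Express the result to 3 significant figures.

0.946

C = D/d = 90.0/7.5 = 12.0000; K_W = (4C−1)/(4C−4)+0.615/C = 1.1194; K_s = 1+0.5/C = 1.0417
F_a = (F_max−F_min)/2 = 371 N; F_m = (F_max+F_min)/2 = 493 N
τ_a = K_W·8F_aD/(πd³) = 1.1194 × 201.55 = 225.62 MPa
τ_m = K_s·8F_mD/(πd³) = 1.0417 × 267.82 = 278.98 MPa
Goodman: 1/n_f = τ_a/S_se + τ_m/S_su = 225.62/315 + 278.98/819 = 0.71624 + 0.34064 = 1.0569
n_f = 1/1.0569 = 0.9462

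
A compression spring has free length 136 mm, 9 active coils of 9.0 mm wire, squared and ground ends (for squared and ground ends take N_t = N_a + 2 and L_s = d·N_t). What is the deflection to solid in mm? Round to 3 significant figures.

N_t = 11; L_s = 9.0·11 = 99 mm
δ_solid = L₀ − L_s = 136 − 99 = 37 mm

37.0 mm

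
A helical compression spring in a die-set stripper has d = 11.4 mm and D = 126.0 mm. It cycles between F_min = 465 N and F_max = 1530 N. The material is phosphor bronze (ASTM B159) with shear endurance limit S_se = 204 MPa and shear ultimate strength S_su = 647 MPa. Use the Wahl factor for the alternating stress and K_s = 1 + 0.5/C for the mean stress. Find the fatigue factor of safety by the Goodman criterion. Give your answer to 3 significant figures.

C = D/d = 126.0/11.4 = 11.0526; K_W = (4C−1)/(4C−4)+0.615/C = 1.1303; K_s = 1+0.5/C = 1.0452
F_a = (F_max−F_min)/2 = 532.5 N; F_m = (F_max+F_min)/2 = 997.5 N
τ_a = K_W·8F_aD/(πd³) = 1.1303 × 115.32 = 130.34 MPa
τ_m = K_s·8F_mD/(πd³) = 1.0452 × 216.03 = 225.8 MPa
Goodman: 1/n_f = τ_a/S_se + τ_m/S_su = 130.34/204 + 225.8/647 = 0.63894 + 0.34900 = 0.98794
n_f = 1/0.98794 = 1.012

1.01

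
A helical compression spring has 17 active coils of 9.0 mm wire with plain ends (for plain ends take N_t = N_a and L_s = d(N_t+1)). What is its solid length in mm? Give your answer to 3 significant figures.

plain ends: N_t = N_a = 17
L_s = d·(N_t+1) = 9.0 × 18 = 162 mm

162 mm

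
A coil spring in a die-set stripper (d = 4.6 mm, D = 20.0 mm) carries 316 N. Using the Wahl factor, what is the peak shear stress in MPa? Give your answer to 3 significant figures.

226 MPa

Spring index C = D/d = 20.0/4.6 = 4.3478
K_W = (4C−1)/(4C−4) + 0.615/C = 16.391/13.391 + 0.1414 = 1.3655
τ₀ = 8FD/(πd³) = 8·316·20.0/(π·4.6³) = 50560/305.79 = 165.34 MPa
τ_max = K·τ₀ = 1.3655 × 165.34 = 225.77 MPa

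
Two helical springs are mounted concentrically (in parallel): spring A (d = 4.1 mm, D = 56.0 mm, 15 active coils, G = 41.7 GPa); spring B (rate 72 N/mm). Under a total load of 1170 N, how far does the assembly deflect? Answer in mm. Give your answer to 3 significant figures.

k_A = Gd⁴/(8D³N_a) = (41.7×10³)(4.1⁴)/(8·56.0³·15) = 0.55915 N/mm
Parallel: k_eq = 0.55915 + 72 = 72.559 N/mm
δ = F/k_eq = 1170/72.559 = 16.125 mm

16.1 mm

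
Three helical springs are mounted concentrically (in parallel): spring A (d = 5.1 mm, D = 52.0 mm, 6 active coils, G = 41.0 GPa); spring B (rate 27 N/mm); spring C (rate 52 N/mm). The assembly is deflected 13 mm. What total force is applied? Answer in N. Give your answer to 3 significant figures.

1080 N

k_A = Gd⁴/(8D³N_a) = (41.0×10³)(5.1⁴)/(8·52.0³·6) = 4.1097 N/mm
Parallel: k_eq = 4.1097 + 27 + 52 = 83.11 N/mm
F = k_eq·δ = 83.11·13 = 1080.4 N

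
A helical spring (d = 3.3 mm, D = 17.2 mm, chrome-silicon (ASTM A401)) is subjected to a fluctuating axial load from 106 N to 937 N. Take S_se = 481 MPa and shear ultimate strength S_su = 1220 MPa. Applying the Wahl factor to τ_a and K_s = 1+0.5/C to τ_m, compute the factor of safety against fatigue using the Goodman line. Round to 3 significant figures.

C = D/d = 17.2/3.3 = 5.2121; K_W = (4C−1)/(4C−4)+0.615/C = 1.2961; K_s = 1+0.5/C = 1.0959
F_a = (F_max−F_min)/2 = 415.5 N; F_m = (F_max+F_min)/2 = 521.5 N
τ_a = K_W·8F_aD/(πd³) = 1.2961 × 506.4 = 656.33 MPa
τ_m = K_s·8F_mD/(πd³) = 1.0959 × 635.6 = 696.57 MPa
Goodman: 1/n_f = τ_a/S_se + τ_m/S_su = 656.33/481 + 696.57/1220 = 1.36450 + 0.57096 = 1.9355
n_f = 1/1.9355 = 0.5167

0.517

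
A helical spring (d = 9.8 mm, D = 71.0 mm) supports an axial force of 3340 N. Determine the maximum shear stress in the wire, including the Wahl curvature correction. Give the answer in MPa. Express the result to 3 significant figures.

773 MPa

Spring index C = D/d = 71.0/9.8 = 7.2449
K_W = (4C−1)/(4C−4) + 0.615/C = 27.980/24.980 + 0.0849 = 1.2050
τ₀ = 8FD/(πd³) = 8·3340·71.0/(π·9.8³) = 1.89712e+06/2956.8 = 641.6 MPa
τ_max = K·τ₀ = 1.2050 × 641.6 = 773.12 MPa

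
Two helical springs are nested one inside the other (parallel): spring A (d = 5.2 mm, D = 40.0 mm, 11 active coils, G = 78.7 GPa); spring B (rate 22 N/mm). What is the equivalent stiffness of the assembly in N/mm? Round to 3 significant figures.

32.2 N/mm

k_A = Gd⁴/(8D³N_a) = (78.7×10³)(5.2⁴)/(8·40.0³·11) = 10.217 N/mm
Parallel: k_eq = 10.217 + 22 = 32.217 N/mm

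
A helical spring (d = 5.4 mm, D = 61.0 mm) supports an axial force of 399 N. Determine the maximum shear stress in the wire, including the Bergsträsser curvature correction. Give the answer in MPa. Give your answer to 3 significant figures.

440 MPa

Spring index C = D/d = 61.0/5.4 = 11.2963
K_B = (4C+2)/(4C−3) = 47.185/42.185 = 1.1185
τ₀ = 8FD/(πd³) = 8·399·61.0/(π·5.4³) = 194712/494.69 = 393.61 MPa
τ_max = K·τ₀ = 1.1185 × 393.61 = 440.26 MPa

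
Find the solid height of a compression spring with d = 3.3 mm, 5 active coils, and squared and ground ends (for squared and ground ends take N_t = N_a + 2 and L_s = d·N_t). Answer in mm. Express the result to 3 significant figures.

23.1 mm

squared and ground ends: N_t = N_a + 2 = 5 + 2 = 7
L_s = d·N_t = 3.3 × 7 = 23.1 mm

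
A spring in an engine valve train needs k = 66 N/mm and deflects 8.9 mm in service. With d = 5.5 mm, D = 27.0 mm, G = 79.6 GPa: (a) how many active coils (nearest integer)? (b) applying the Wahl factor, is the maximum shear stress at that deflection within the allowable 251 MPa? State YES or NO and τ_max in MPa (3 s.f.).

(a) 7 coils; (b) NO, τ_max = 320 MPa

N_a = Gd⁴/(8D³k) = (79.6×10³)(5.5⁴)/(8·27.0³·66) = 7.009 → N_a = 7
Actual rate k = Gd⁴/(8D³·7) = 66.082 N/mm
Working load F = kδ = 66.082·8.9 = 588.13 N
C = 27.0/5.5 = 4.9091; K_W = (4C−1)/(4C−4)+0.615/C = 1.3171
τ_max = K_W·8FD/(πd³) = 1.3171·243.05 = 320.13 MPa
τ_max > 251 MPa → exceeds allowable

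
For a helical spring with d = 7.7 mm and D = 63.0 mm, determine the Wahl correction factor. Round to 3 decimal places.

C = D/d = 63.0/7.7 = 8.1818
K_W = (4C−1)/(4C−4) + 0.615/C = 31.727/28.727 + 0.0752 = 1.1796

1.180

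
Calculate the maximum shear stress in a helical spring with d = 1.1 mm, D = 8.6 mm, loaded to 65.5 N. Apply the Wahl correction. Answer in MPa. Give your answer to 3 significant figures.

Spring index C = D/d = 8.6/1.1 = 7.8182
K_W = (4C−1)/(4C−4) + 0.615/C = 30.273/27.273 + 0.0787 = 1.1887
τ₀ = 8FD/(πd³) = 8·65.5·8.6/(π·1.1³) = 4506.4/4.1815 = 1077.7 MPa
τ_max = K·τ₀ = 1.1887 × 1077.7 = 1281 MPa

1280 MPa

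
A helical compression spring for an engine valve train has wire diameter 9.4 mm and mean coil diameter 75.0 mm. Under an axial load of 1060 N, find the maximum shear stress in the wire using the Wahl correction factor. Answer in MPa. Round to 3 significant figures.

Spring index C = D/d = 75.0/9.4 = 7.9787
K_W = (4C−1)/(4C−4) + 0.615/C = 30.915/27.915 + 0.0771 = 1.1845
τ₀ = 8FD/(πd³) = 8·1060·75.0/(π·9.4³) = 636000/2609.4 = 243.74 MPa
τ_max = K·τ₀ = 1.1845 × 243.74 = 288.72 MPa

289 MPa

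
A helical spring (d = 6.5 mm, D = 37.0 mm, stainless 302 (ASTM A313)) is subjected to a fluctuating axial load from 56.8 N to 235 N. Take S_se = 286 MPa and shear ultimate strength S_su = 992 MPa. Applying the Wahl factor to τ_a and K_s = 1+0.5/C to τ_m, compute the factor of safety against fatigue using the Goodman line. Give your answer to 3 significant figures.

C = D/d = 37.0/6.5 = 5.6923; K_W = (4C−1)/(4C−4)+0.615/C = 1.2679; K_s = 1+0.5/C = 1.0878
F_a = (F_max−F_min)/2 = 89.1 N; F_m = (F_max+F_min)/2 = 145.9 N
τ_a = K_W·8F_aD/(πd³) = 1.2679 × 30.569 = 38.758 MPa
τ_m = K_s·8F_mD/(πd³) = 1.0878 × 50.056 = 54.453 MPa
Goodman: 1/n_f = τ_a/S_se + τ_m/S_su = 38.758/286 + 54.453/992 = 0.13552 + 0.05489 = 0.19041
n_f = 1/0.19041 = 5.252

5.25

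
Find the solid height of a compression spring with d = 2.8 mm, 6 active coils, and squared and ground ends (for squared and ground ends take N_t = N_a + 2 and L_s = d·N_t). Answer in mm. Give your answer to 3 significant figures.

22.4 mm

squared and ground ends: N_t = N_a + 2 = 6 + 2 = 8
L_s = d·N_t = 2.8 × 8 = 22.4 mm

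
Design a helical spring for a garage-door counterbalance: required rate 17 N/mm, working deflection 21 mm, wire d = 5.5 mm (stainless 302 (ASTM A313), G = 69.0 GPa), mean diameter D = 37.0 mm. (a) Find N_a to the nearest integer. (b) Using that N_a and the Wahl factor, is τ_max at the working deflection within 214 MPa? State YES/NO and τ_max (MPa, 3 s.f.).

N_a = Gd⁴/(8D³k) = (69.0×10³)(5.5⁴)/(8·37.0³·17) = 9.165 → N_a = 9
Actual rate k = Gd⁴/(8D³·9) = 17.313 N/mm
Working load F = kδ = 17.313·21 = 363.56 N
C = 37.0/5.5 = 6.7273; K_W = (4C−1)/(4C−4)+0.615/C = 1.2224
τ_max = K_W·8FD/(πd³) = 1.2224·205.89 = 251.67 MPa
τ_max > 214 MPa → exceeds allowable

(a) 9 coils; (b) NO, τ_max = 252 MPa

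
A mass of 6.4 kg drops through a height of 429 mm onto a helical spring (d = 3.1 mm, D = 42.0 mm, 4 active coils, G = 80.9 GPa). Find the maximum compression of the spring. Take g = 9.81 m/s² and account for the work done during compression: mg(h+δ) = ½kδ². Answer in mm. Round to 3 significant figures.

k = Gd⁴/(8D³N_a) = (80.9×10³)(3.1⁴)/(8·42.0³·4) = 3.1514 N/mm
W = mg = 6.4 × 9.81 = 62.784 N
½kδ² − Wδ − Wh = 0 → δ = (W + √(W² + 2kWh))/k
δ = (62.784 + √(3941.8 + 169759))/3.1514 = (62.784 + 416.77)/3.1514 = 152.18 mm

152 mm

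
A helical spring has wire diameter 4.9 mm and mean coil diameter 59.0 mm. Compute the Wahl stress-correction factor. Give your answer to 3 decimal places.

1.119

C = D/d = 59.0/4.9 = 12.0408
K_W = (4C−1)/(4C−4) + 0.615/C = 47.163/44.163 + 0.0511 = 1.1190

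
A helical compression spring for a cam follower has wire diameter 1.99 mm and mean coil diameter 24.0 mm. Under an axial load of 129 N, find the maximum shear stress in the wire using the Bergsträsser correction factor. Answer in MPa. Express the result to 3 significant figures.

Spring index C = D/d = 24.0/1.99 = 12.0603
K_B = (4C+2)/(4C−3) = 50.241/45.241 = 1.1105
τ₀ = 8FD/(πd³) = 8·129·24.0/(π·1.99³) = 24768/24.758 = 1000.4 MPa
τ_max = K·τ₀ = 1.1105 × 1000.4 = 1111 MPa

1110 MPa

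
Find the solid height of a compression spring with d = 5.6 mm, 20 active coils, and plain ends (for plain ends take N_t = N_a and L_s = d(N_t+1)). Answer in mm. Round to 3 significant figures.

plain ends: N_t = N_a = 20
L_s = d·(N_t+1) = 5.6 × 21 = 117.6 mm

118 mm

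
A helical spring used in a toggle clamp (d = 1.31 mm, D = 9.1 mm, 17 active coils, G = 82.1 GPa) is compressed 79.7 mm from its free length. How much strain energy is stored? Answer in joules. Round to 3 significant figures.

7.49 J

k = Gd⁴/(8D³N_a) = (82.1×10³)(1.31⁴)/(8·9.1³·17) = 2.3592 N/mm
U = ½kδ² = 0.5 × 2.3592 × 79.7² = 7492.9 N·mm = 7.4929 J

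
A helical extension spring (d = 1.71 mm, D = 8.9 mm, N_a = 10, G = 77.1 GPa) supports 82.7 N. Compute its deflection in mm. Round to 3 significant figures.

k = Gd⁴/(8D³N_a) = (77.1×10³)(1.71⁴)/(8·8.9³·10) = 11.689 N/mm
δ = F/k = 82.7 / 11.689 = 7.075 mm

7.08 mm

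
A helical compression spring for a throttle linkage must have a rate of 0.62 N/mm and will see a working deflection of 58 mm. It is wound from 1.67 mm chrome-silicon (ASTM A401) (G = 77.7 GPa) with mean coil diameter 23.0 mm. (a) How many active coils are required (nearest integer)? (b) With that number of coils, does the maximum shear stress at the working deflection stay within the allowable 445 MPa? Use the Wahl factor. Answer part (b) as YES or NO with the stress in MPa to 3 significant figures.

(a) 10 coils; (b) NO, τ_max = 500 MPa

N_a = Gd⁴/(8D³k) = (77.7×10³)(1.67⁴)/(8·23.0³·0.62) = 10.01 → N_a = 10
Actual rate k = Gd⁴/(8D³·10) = 0.62089 N/mm
Working load F = kδ = 0.62089·58 = 36.012 N
C = 23.0/1.67 = 13.7725; K_W = (4C−1)/(4C−4)+0.615/C = 1.1034
τ_max = K_W·8FD/(πd³) = 1.1034·452.86 = 499.67 MPa
τ_max > 445 MPa → exceeds allowable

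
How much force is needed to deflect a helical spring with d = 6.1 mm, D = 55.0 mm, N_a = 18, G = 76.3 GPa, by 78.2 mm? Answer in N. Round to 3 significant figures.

k = Gd⁴/(8D³N_a) = (76.3×10³)(6.1⁴)/(8·55.0³·18) = 4.4095 N/mm
F = k·δ = 4.4095 × 78.2 = 344.83 N

345 N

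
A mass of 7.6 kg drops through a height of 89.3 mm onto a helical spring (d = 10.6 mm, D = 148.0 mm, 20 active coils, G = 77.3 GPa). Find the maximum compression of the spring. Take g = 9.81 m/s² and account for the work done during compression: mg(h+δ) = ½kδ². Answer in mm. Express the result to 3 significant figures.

k = Gd⁴/(8D³N_a) = (77.3×10³)(10.6⁴)/(8·148.0³·20) = 1.8815 N/mm
W = mg = 7.6 × 9.81 = 74.556 N
½kδ² − Wδ − Wh = 0 → δ = (W + √(W² + 2kWh))/k
δ = (74.556 + √(5558.6 + 25053.1))/1.8815 = (74.556 + 174.96)/1.8815 = 132.62 mm

133 mm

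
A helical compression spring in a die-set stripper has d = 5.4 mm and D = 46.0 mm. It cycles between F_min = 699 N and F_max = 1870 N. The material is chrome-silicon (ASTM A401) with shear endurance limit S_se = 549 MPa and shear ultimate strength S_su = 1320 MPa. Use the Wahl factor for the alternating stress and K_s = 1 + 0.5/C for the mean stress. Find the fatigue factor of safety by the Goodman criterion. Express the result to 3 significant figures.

C = D/d = 46.0/5.4 = 8.5185; K_W = (4C−1)/(4C−4)+0.615/C = 1.1719; K_s = 1+0.5/C = 1.0587
F_a = (F_max−F_min)/2 = 585.5 N; F_m = (F_max+F_min)/2 = 1284.5 N
τ_a = K_W·8F_aD/(πd³) = 1.1719 × 435.56 = 510.45 MPa
τ_m = K_s·8F_mD/(πd³) = 1.0587 × 955.54 = 1011.6 MPa
Goodman: 1/n_f = τ_a/S_se + τ_m/S_su = 510.45/549 + 1011.6/1320 = 0.92978 + 0.76639 = 1.6962
n_f = 1/1.6962 = 0.5896

0.590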